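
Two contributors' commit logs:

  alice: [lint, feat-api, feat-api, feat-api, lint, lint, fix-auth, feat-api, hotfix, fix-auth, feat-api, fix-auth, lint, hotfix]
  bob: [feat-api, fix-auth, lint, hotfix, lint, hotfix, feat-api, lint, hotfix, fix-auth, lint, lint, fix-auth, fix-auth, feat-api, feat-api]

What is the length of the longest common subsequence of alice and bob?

Match lint [1,5] → feat-api [2,7] → lint [5,11] → lint [6,12] → fix-auth [7,14] → feat-api [8,15] → feat-api [11,16] — 7 commits in the same relative order in both. The LCS DP gives dp[14][16] = 7, so this is optimal.

7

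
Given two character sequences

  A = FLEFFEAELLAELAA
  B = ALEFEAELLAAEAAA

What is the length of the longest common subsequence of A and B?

Taking L at A[2]=B[2] → E at A[3]=B[3] → F at A[5]=B[4] → E at A[6]=B[5] → A at A[7]=B[6] → E at A[8]=B[7] → L at A[9]=B[8] → L at A[10]=B[9] → A at A[11]=B[11] → E at A[12]=B[12] → A at A[14]=B[14] → A at A[15]=B[15] gives a common subsequence of length 12. The LCS DP gives dp[15][15] = 12, so this is optimal.

12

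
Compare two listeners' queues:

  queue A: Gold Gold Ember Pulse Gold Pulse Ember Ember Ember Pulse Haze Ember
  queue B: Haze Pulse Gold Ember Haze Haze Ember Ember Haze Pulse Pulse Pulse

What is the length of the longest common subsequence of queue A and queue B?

Taking Pulse at queue A[4]=queue B[2] → Gold at queue A[5]=queue B[3] → Ember at queue A[7]=queue B[4] → Ember at queue A[8]=queue B[7] → Ember at queue A[9]=queue B[8] → Pulse at queue A[10]=queue B[12] gives a common subsequence of length 6. The LCS DP gives dp[12][12] = 6, so this is optimal.

6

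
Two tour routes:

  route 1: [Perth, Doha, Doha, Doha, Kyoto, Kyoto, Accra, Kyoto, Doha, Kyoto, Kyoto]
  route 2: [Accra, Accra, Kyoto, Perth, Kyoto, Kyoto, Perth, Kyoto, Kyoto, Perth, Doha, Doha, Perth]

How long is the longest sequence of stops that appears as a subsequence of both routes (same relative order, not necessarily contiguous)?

5

Taking Perth at route 1[1]=route 2[4], Kyoto at route 1[5]=route 2[6], Kyoto at route 1[6]=route 2[8], Kyoto at route 1[8]=route 2[9], Doha at route 1[9]=route 2[12] gives a common subsequence of length 5. dp[11][13] = 5 confirms this is the maximum.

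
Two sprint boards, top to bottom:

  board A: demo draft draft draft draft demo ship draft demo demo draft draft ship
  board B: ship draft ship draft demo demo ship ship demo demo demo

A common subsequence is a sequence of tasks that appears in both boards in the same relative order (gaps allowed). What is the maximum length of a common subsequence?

Match draft [2,2] → draft [3,4] → demo [6,6] → ship [7,8] → demo [9,10] → demo [10,11] — 6 tasks in the same relative order in both, and the DP table's final entry dp[13][11] is also 6, so no common subsequence is longer.

6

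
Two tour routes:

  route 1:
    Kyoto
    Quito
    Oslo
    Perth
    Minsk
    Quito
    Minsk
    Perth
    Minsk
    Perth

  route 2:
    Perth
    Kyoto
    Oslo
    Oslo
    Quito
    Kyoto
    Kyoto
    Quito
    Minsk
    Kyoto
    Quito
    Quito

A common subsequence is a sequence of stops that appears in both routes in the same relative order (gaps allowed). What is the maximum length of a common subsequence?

4

Match Kyoto (route 1 #1, route 2 #7) → Quito (route 1 #2, route 2 #8) → Minsk (route 1 #5, route 2 #9) → Quito (route 1 #6, route 2 #12) — 4 stops in the same relative order in both. dp[10][12] = 4 confirms this is the maximum.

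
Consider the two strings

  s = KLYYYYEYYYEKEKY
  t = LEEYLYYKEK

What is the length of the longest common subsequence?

8

Pick L at s[2]=t[1] → E at s[7]=t[3] → Y at s[8]=t[4] → Y at s[9]=t[6] → Y at s[10]=t[7] → K at s[12]=t[8] → E at s[13]=t[9] → K at s[14]=t[10]; all 8 characters appear in both, in order, and the DP table's final entry dp[15][10] is also 8, so no common subsequence is longer.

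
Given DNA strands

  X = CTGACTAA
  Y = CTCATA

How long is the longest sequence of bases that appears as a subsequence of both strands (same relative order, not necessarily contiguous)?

5

One common subsequence of length 5: C (X #1, Y #1) → T (X #2, Y #2) → A (X #4, Y #4) → T (X #6, Y #5) → A (X #8, Y #6). The LCS DP gives dp[8][6] = 5, so this is optimal.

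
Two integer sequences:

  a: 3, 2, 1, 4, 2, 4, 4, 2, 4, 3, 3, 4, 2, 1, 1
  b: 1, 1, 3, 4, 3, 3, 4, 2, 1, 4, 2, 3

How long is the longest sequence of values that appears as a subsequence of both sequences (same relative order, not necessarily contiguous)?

Pick 3 (a #1, b #3); then 4 (a #9, b #4); then 3 (a #10, b #5); then 3 (a #11, b #6); then 4 (a #12, b #7); then 2 (a #13, b #8); then 1 (a #14, b #9); all 7 values appear in both, in order. Since dp[15][12] = 7, nothing longer is possible.

7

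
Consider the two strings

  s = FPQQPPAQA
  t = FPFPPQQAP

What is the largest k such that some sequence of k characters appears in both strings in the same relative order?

Let dp[i][j] be the LCS length of the first i characters of s and the first j characters of t. dp[i][j] = dp[i-1][j-1]+1 when the i-th and j-th characters match, else max(dp[i-1][j], dp[i][j-1]).
    ·  F  P  F  P  P  Q  Q  A  P
 ·  0  0  0  0  0  0  0  0  0  0
 F  0  1  1  1  1  1  1  1  1  1
 P  0  1  2  2  2  2  2  2  2  2
 Q  0  1  2  2  2  2  3  3  3  3
 Q  0  1  2  2  2  2  3  4  4  4
 P  0  1  2  2  3  3  3  4  4  5
 P  0  1  2  2  3  4  4  4  4  5
 A  0  1  2  2  3  4  4  4  5  5
 Q  0  1  2  2  3  4  5  5  5  5
 A  0  1  2  2  3  4  5  5  6  6
dp[9][9] = 6. One LCS (by backtracking along matches): FPPPQA.

6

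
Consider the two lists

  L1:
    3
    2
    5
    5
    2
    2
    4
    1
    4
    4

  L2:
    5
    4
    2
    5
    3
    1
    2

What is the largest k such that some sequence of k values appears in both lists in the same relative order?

Match 2 [2,3] → 5 [3,4] → 2 [6,7] — 3 values in the same relative order in both. The LCS DP gives dp[10][7] = 3, so this is optimal.

3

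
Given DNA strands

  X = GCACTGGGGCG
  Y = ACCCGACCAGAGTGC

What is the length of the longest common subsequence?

7

Match G at X[1]=Y[5] → C at X[2]=Y[8] → A at X[3]=Y[9] → G at X[6]=Y[10] → G at X[7]=Y[12] → G at X[9]=Y[14] → C at X[10]=Y[15] — 7 bases in the same relative order in both. The LCS DP gives dp[11][15] = 7, so this is optimal.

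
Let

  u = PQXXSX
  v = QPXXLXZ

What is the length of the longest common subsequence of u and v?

Match P at u[1]=v[2] → X at u[3]=v[3] → X at u[4]=v[4] → X at u[6]=v[6] — 4 characters in the same relative order in both. dp[6][7] = 4 confirms this is the maximum.

4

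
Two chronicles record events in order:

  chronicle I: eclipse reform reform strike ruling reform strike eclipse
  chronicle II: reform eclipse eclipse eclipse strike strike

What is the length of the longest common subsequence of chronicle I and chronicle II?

One common subsequence of length 3: eclipse (chronicle I #1, chronicle II #4) → strike (chronicle I #4, chronicle II #5) → strike (chronicle I #7, chronicle II #6). The LCS DP gives dp[8][6] = 3, so this is optimal.

3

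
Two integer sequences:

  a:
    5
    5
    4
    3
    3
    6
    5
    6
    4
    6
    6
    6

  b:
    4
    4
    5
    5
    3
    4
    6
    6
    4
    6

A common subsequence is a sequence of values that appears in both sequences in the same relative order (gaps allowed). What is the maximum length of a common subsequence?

Taking 5 at a[1]=b[3] → 5 at a[2]=b[4] → 4 at a[3]=b[6] → 6 at a[6]=b[7] → 6 at a[8]=b[8] → 4 at a[9]=b[9] → 6 at a[12]=b[10] gives a common subsequence of length 7. dp[12][10] = 7 confirms this is the maximum.

7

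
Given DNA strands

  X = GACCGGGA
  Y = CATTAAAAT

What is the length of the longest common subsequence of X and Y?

2

Let dp[i][j] be the LCS length of the first i bases of X and the first j bases of Y. dp[i][j] = dp[i-1][j-1]+1 when the i-th and j-th bases match, else max(dp[i-1][j], dp[i][j-1]).
    ·  C  A  T  T  A  A  A  A  T
 ·  0  0  0  0  0  0  0  0  0  0
 G  0  0  0  0  0  0  0  0  0  0
 A  0  0  1  1  1  1  1  1  1  1
 C  0  1  1  1  1  1  1  1  1  1
 C  0  1  1  1  1  1  1  1  1  1
 G  0  1  1  1  1  1  1  1  1  1
 G  0  1  1  1  1  1  1  1  1  1
 G  0  1  1  1  1  1  1  1  1  1
 A  0  1  2  2  2  2  2  2  2  2
dp[8][9] = 2. One LCS (by backtracking along matches): AA.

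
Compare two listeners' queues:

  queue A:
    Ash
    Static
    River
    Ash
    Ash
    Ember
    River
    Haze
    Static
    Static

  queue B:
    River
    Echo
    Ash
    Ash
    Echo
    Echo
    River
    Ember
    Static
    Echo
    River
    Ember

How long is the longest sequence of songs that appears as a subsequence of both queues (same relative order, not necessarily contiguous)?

Pick River at queue A[3]=queue B[1], Ash at queue A[4]=queue B[3], Ash at queue A[5]=queue B[4], Ember at queue A[6]=queue B[8], River at queue A[7]=queue B[11]; all 5 songs appear in both, in order. The LCS DP gives dp[10][12] = 5, so this is optimal.

5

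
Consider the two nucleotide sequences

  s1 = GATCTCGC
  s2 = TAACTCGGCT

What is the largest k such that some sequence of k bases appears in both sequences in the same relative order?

6

Let dp[i][j] be the LCS length of the first i bases of s1 and the first j bases of s2. dp[i][j] = dp[i-1][j-1]+1 when the i-th and j-th bases match, else max(dp[i-1][j], dp[i][j-1]).
    ·  T  A  A  C  T  C  G  G  C  T
 ·  0  0  0  0  0  0  0  0  0  0  0
 G  0  0  0  0  0  0  0  1  1  1  1
 A  0  0  1  1  1  1  1  1  1  1  1
 T  0  1  1  1  1  2  2  2  2  2  2
 C  0  1  1  1  2  2  3  3  3  3  3
 T  0  1  1  1  2  3  3  3  3  3  4
 C  0  1  1  1  2  3  4  4  4  4  4
 G  0  1  1  1  2  3  4  5  5  5  5
 C  0  1  1  1  2  3  4  5  5  6  6
dp[8][10] = 6. One LCS (by backtracking along matches): ACTCGC.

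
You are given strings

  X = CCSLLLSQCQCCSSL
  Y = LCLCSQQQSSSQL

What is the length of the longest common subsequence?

Match C at X[1]=Y[2], C at X[2]=Y[4], S at X[3]=Y[5], Q at X[8]=Y[7], Q at X[10]=Y[8], S at X[13]=Y[10], S at X[14]=Y[11], L at X[15]=Y[13] — 8 characters in the same relative order in both. dp[15][13] = 8 confirms this is the maximum.

8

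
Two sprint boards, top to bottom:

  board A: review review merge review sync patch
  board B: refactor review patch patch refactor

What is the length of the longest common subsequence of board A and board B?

One common subsequence of length 2: review at board A[1]=board B[2], then patch at board A[6]=board B[4]. The LCS DP gives dp[6][5] = 2, so this is optimal.

2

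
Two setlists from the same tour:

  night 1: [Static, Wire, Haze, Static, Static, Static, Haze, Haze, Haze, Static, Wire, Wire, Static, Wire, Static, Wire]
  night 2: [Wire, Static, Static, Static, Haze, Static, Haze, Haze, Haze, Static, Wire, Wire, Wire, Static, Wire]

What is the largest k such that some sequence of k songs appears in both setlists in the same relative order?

13

One common subsequence of length 13: Static at night 1[1]=night 2[2]; then Static at night 1[4]=night 2[3]; then Static at night 1[5]=night 2[4]; then Static at night 1[6]=night 2[6]; then Haze at night 1[7]=night 2[7]; then Haze at night 1[8]=night 2[8]; then Haze at night 1[9]=night 2[9]; then Static at night 1[10]=night 2[10]; then Wire at night 1[11]=night 2[11]; then Wire at night 1[12]=night 2[12]; then Wire at night 1[14]=night 2[13]; then Static at night 1[15]=night 2[14]; then Wire at night 1[16]=night 2[15], and the DP table's final entry dp[16][15] is also 13, so no common subsequence is longer.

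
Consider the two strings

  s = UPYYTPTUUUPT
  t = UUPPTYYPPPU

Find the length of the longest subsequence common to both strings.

6

Taking U [1,2]; then P [2,4]; then Y [3,6]; then Y [4,7]; then P [6,10]; then U [10,11] gives a common subsequence of length 6. The LCS DP gives dp[12][11] = 6, so this is optimal.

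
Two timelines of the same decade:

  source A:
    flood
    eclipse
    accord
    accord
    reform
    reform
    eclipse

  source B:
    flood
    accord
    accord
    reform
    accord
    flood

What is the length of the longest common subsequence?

Pick flood [1,1], accord [3,2], accord [4,3], reform [5,4]; all 4 events appear in both, in order, and the DP table's final entry dp[7][6] is also 4, so no common subsequence is longer.

4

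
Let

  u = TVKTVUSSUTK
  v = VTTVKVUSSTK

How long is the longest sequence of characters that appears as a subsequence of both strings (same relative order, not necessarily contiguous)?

Taking T [1,3], V [2,4], K [3,5], V [5,6], U [6,7], S [7,8], S [8,9], T [10,10], K [11,11] gives a common subsequence of length 9, and the DP table's final entry dp[11][11] is also 9, so no common subsequence is longer.

9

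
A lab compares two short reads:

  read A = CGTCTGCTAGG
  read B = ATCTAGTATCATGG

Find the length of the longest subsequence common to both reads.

One common subsequence of length 8: C (read A #1, read B #3), G (read A #2, read B #6), T (read A #3, read B #7), T (read A #5, read B #9), C (read A #7, read B #10), T (read A #8, read B #12), G (read A #10, read B #13), G (read A #11, read B #14). dp[11][14] = 8 confirms this is the maximum.

8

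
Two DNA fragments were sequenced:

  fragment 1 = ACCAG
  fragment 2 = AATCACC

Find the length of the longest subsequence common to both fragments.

3

Taking A at fragment 1[1]=fragment 2[5] → C at fragment 1[2]=fragment 2[6] → C at fragment 1[3]=fragment 2[7] gives a common subsequence of length 3. dp[5][7] = 3 confirms this is the maximum.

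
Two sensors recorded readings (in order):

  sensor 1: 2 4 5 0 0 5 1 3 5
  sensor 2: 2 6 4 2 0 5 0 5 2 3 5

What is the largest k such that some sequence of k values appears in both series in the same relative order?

7

Match 2 [1,1], 4 [2,3], 5 [3,6], 0 [5,7], 5 [6,8], 3 [8,10], 5 [9,11] — 7 values in the same relative order in both. Since dp[9][11] = 7, nothing longer is possible.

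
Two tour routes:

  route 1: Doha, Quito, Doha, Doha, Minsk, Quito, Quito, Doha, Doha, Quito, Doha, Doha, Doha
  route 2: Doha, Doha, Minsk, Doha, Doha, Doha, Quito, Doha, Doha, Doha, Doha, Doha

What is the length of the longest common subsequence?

One common subsequence of length 9: Doha (route 1 #1, route 2 #4); then Doha (route 1 #3, route 2 #5); then Doha (route 1 #4, route 2 #6); then Quito (route 1 #7, route 2 #7); then Doha (route 1 #8, route 2 #8); then Doha (route 1 #9, route 2 #9); then Doha (route 1 #11, route 2 #10); then Doha (route 1 #12, route 2 #11); then Doha (route 1 #13, route 2 #12), and the DP table's final entry dp[13][12] is also 9, so no common subsequence is longer.

9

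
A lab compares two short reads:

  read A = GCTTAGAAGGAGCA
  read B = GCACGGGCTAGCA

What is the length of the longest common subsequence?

Taking G at read A[1]=read B[1], then C at read A[2]=read B[2], then A at read A[5]=read B[3], then G at read A[6]=read B[5], then G at read A[9]=read B[6], then G at read A[10]=read B[7], then A at read A[11]=read B[10], then G at read A[12]=read B[11], then C at read A[13]=read B[12], then A at read A[14]=read B[13] gives a common subsequence of length 10. dp[14][13] = 10 confirms this is the maximum.

10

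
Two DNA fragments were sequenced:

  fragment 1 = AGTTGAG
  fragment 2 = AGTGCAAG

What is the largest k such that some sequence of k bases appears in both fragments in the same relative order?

Let dp[i][j] be the LCS length of the first i bases of fragment 1 and the first j bases of fragment 2. dp[i][j] = dp[i-1][j-1]+1 when the i-th and j-th bases match, else max(dp[i-1][j], dp[i][j-1]).
    ·  A  G  T  G  C  A  A  G
 ·  0  0  0  0  0  0  0  0  0
 A  0  1  1  1  1  1  1  1  1
 G  0  1  2  2  2  2  2  2  2
 T  0  1  2  3  3  3  3  3  3
 T  0  1  2  3  3  3  3  3  3
 G  0  1  2  3  4  4  4  4  4
 A  0  1  2  3  4  4  5  5  5
 G  0  1  2  3  4  4  5  5  6
dp[7][8] = 6. One LCS (by backtracking along matches): AGTGAG.

6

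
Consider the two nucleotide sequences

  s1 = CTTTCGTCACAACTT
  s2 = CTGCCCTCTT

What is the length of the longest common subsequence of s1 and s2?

8

Match C [1,1], T [2,2], C [5,4], C [8,5], C [10,6], C [13,8], T [14,9], T [15,10] — 8 bases in the same relative order in both. Since dp[15][10] = 8, nothing longer is possible.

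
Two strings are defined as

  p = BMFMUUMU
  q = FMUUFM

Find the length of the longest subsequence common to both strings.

5

Taking F [3,1], M [4,2], U [5,3], U [6,4], M [7,6] gives a common subsequence of length 5. dp[8][6] = 5 confirms this is the maximum.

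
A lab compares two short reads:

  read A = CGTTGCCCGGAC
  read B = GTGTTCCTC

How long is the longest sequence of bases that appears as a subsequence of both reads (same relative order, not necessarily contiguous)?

Pick G [2,3], then T [3,4], then T [4,5], then C [6,6], then C [7,7], then C [12,9]; all 6 bases appear in both, in order. Since dp[12][9] = 6, nothing longer is possible.

6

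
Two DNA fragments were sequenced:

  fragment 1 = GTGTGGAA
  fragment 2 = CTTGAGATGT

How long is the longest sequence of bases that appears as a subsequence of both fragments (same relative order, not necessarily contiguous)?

5

Let dp[i][j] be the LCS length of the first i bases of fragment 1 and the first j bases of fragment 2. dp[i][j] = dp[i-1][j-1]+1 when the i-th and j-th bases match, else max(dp[i-1][j], dp[i][j-1]).
    ·  C  T  T  G  A  G  A  T  G  T
 ·  0  0  0  0  0  0  0  0  0  0  0
 G  0  0  0  0  1  1  1  1  1  1  1
 T  0  0  1  1  1  1  1  1  2  2  2
 G  0  0  1  1  2  2  2  2  2  3  3
 T  0  0  1  2  2  2  2  2  3  3  4
 G  0  0  1  2  3  3  3  3  3  4  4
 G  0  0  1  2  3  3  4  4  4  4  4
 A  0  0  1  2  3  4  4  5  5  5  5
 A  0  0  1  2  3  4  4  5  5  5  5
dp[8][10] = 5. One LCS (by backtracking along matches): TTGGA.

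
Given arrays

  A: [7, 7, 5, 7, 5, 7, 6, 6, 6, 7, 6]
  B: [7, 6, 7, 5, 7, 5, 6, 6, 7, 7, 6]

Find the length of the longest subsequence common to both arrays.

9

Match 7 [1,1], 7 [2,3], 5 [3,4], 7 [4,5], 5 [5,6], 6 [7,7], 6 [8,8], 7 [10,10], 6 [11,11] — 9 values in the same relative order in both. dp[11][11] = 9 confirms this is the maximum.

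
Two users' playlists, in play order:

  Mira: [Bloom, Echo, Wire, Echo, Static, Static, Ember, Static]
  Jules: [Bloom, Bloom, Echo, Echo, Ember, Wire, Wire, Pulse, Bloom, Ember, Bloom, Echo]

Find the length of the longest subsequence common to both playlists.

One common subsequence of length 4: Bloom at Mira[1]=Jules[2], Echo at Mira[2]=Jules[4], Wire at Mira[3]=Jules[7], Echo at Mira[4]=Jules[12], and the DP table's final entry dp[8][12] is also 4, so no common subsequence is longer.

4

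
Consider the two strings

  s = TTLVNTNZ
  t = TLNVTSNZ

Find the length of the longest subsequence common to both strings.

6

One common subsequence of length 6: T [2,1] → L [3,2] → V [4,4] → T [6,5] → N [7,7] → Z [8,8]. dp[8][8] = 6 confirms this is the maximum.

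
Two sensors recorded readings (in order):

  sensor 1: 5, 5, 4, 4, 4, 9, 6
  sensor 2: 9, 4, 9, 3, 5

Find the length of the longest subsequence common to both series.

2

One common subsequence of length 2: 4 [5,2] → 9 [6,3], and the DP table's final entry dp[7][5] is also 2, so no common subsequence is longer.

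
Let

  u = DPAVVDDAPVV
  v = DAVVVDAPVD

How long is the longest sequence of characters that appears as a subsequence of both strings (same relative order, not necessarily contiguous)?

Let dp[i][j] be the LCS length of the first i characters of u and the first j characters of v. dp[i][j] = dp[i-1][j-1]+1 when the i-th and j-th characters match, else max(dp[i-1][j], dp[i][j-1]).
    ·  D  A  V  V  V  D  A  P  V  D
 ·  0  0  0  0  0  0  0  0  0  0  0
 D  0  1  1  1  1  1  1  1  1  1  1
 P  0  1  1  1  1  1  1  1  2  2  2
 A  0  1  2  2  2  2  2  2  2  2  2
 V  0  1  2  3  3  3  3  3  3  3  3
 V  0  1  2  3  4  4  4  4  4  4  4
 D  0  1  2  3  4  4  5  5  5  5  5
 D  0  1  2  3  4  4  5  5  5  5  6
 A  0  1  2  3  4  4  5  6  6  6  6
 P  0  1  2  3  4  4  5  6  7  7  7
 V  0  1  2  3  4  5  5  6  7  8  8
 V  0  1  2  3  4  5  5  6  7  8  8
dp[11][10] = 8. One LCS (by backtracking along matches): DAVVDAPV.

8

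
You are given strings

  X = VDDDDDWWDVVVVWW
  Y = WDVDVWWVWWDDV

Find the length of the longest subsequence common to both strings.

Taking V at X[1]=Y[3] → D at X[2]=Y[4] → W at X[7]=Y[6] → W at X[8]=Y[7] → V at X[13]=Y[8] → W at X[14]=Y[9] → W at X[15]=Y[10] gives a common subsequence of length 7. The LCS DP gives dp[15][13] = 7, so this is optimal.

7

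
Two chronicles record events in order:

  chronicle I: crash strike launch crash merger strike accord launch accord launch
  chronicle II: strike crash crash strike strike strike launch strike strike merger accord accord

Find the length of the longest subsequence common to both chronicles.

Taking crash [1,3], strike [2,6], launch [3,7], merger [5,10], accord [7,11], accord [9,12] gives a common subsequence of length 6. Since dp[10][12] = 6, nothing longer is possible.

6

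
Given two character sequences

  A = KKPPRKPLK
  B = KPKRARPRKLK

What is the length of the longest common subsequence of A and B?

7

Match K (A #1, B #1), then K (A #2, B #3), then P (A #4, B #7), then R (A #5, B #8), then K (A #6, B #9), then L (A #8, B #10), then K (A #9, B #11) — 7 characters in the same relative order in both, and the DP table's final entry dp[9][11] is also 7, so no common subsequence is longer.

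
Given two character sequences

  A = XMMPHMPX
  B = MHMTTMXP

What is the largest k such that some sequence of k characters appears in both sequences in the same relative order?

4

One common subsequence of length 4: M [2,1]; then M [3,3]; then M [6,6]; then P [7,8]. The LCS DP gives dp[8][8] = 4, so this is optimal.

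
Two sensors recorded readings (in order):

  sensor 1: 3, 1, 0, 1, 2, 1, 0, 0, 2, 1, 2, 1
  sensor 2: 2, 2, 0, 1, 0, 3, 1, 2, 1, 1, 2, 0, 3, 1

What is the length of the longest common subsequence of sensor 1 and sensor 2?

Pick 1 [2,4], then 0 [3,5], then 1 [4,7], then 2 [5,8], then 1 [6,9], then 1 [10,10], then 2 [11,11], then 1 [12,14]; all 8 values appear in both, in order. Since dp[12][14] = 8, nothing longer is possible.

8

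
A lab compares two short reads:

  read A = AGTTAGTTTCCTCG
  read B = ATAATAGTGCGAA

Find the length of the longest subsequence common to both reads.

Match A (read A #1, read B #1); then T (read A #3, read B #2); then T (read A #4, read B #5); then A (read A #5, read B #6); then G (read A #6, read B #7); then T (read A #7, read B #8); then C (read A #13, read B #10); then G (read A #14, read B #11) — 8 bases in the same relative order in both, and the DP table's final entry dp[14][13] is also 8, so no common subsequence is longer.

8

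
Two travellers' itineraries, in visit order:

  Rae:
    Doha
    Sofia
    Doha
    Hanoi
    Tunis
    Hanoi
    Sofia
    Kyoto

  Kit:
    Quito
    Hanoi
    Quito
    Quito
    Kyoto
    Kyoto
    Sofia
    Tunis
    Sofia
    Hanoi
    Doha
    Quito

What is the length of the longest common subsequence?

Match Sofia [2,7] → Tunis [5,8] → Hanoi [6,10] — 3 stops in the same relative order in both. dp[8][12] = 3 confirms this is the maximum.

3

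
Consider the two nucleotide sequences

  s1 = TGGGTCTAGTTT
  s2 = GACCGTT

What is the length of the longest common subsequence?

5

Let dp[i][j] be the LCS length of the first i bases of s1 and the first j bases of s2. dp[i][j] = dp[i-1][j-1]+1 when the i-th and j-th bases match, else max(dp[i-1][j], dp[i][j-1]).
    ·  G  A  C  C  G  T  T
 ·  0  0  0  0  0  0  0  0
 T  0  0  0  0  0  0  1  1
 G  0  1  1  1  1  1  1  1
 G  0  1  1  1  1  2  2  2
 G  0  1  1  1  1  2  2  2
 T  0  1  1  1  1  2  3  3
 C  0  1  1  2  2  2  3  3
 T  0  1  1  2  2  2  3  4
 A  0  1  2  2  2  2  3  4
 G  0  1  2  2  2  3  3  4
 T  0  1  2  2  2  3  4  4
 T  0  1  2  2  2  3  4  5
 T  0  1  2  2  2  3  4  5
dp[12][7] = 5. One LCS (by backtracking along matches): GCGTT.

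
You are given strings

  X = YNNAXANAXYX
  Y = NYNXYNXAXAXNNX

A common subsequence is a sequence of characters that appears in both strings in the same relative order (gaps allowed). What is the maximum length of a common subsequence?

One common subsequence of length 8: Y [1,2]; then N [2,3]; then N [3,6]; then A [4,8]; then X [5,9]; then A [6,10]; then N [7,13]; then X [11,14]. The LCS DP gives dp[11][14] = 8, so this is optimal.

8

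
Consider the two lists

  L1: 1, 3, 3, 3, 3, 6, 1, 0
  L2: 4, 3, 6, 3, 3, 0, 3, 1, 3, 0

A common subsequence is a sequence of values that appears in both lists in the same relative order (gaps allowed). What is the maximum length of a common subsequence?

6

Taking 3 [2,2], 3 [3,4], 3 [4,5], 3 [5,7], 1 [7,8], 0 [8,10] gives a common subsequence of length 6. dp[8][10] = 6 confirms this is the maximum.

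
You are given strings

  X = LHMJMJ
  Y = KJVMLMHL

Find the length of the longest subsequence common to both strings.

2

Let dp[i][j] be the LCS length of the first i characters of X and the first j characters of Y. dp[i][j] = dp[i-1][j-1]+1 when the i-th and j-th characters match, else max(dp[i-1][j], dp[i][j-1]).
    ·  K  J  V  M  L  M  H  L
 ·  0  0  0  0  0  0  0  0  0
 L  0  0  0  0  0  1  1  1  1
 H  0  0  0  0  0  1  1  2  2
 M  0  0  0  0  1  1  2  2  2
 J  0  0  1  1  1  1  2  2  2
 M  0  0  1  1  2  2  2  2  2
 J  0  0  1  1  2  2  2  2  2
dp[6][8] = 2. One LCS (by backtracking along matches): LH.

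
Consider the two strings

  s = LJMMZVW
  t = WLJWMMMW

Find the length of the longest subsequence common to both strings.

One common subsequence of length 5: L (s #1, t #2), J (s #2, t #3), M (s #3, t #6), M (s #4, t #7), W (s #7, t #8). Since dp[7][8] = 5, nothing longer is possible.

5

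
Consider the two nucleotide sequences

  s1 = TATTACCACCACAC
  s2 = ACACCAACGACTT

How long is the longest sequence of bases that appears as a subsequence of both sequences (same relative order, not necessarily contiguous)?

Pick A at s1[2]=s2[1], A at s1[5]=s2[3], C at s1[6]=s2[4], C at s1[7]=s2[5], A at s1[8]=s2[6], A at s1[11]=s2[7], C at s1[12]=s2[8], A at s1[13]=s2[10], C at s1[14]=s2[11]; all 9 bases appear in both, in order, and the DP table's final entry dp[14][13] is also 9, so no common subsequence is longer.

9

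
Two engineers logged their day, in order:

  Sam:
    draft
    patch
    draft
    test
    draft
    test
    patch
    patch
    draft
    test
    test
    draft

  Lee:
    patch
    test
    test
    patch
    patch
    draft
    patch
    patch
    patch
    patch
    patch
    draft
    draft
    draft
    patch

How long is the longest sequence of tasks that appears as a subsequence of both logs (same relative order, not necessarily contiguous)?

7

Pick patch (Sam #2, Lee #1); then test (Sam #4, Lee #3); then draft (Sam #5, Lee #6); then patch (Sam #7, Lee #10); then patch (Sam #8, Lee #11); then draft (Sam #9, Lee #13); then draft (Sam #12, Lee #14); all 7 tasks appear in both, in order. The LCS DP gives dp[12][15] = 7, so this is optimal.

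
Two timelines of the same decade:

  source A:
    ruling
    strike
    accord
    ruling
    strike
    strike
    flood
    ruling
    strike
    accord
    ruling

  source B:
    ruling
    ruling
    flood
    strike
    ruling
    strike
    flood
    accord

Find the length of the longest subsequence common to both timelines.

Taking ruling [1,2] → strike [2,4] → ruling [4,5] → strike [6,6] → flood [7,7] → accord [10,8] gives a common subsequence of length 6. dp[11][8] = 6 confirms this is the maximum.

6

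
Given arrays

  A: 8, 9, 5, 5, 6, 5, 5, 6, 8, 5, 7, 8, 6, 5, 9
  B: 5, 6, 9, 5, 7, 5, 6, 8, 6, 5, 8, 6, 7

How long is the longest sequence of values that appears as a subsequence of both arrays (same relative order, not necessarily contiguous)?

9

Pick 5 (A #4, B #1); then 6 (A #5, B #2); then 5 (A #6, B #4); then 5 (A #7, B #6); then 6 (A #8, B #7); then 8 (A #9, B #8); then 5 (A #10, B #10); then 8 (A #12, B #11); then 6 (A #13, B #12); all 9 values appear in both, in order, and the DP table's final entry dp[15][13] is also 9, so no common subsequence is longer.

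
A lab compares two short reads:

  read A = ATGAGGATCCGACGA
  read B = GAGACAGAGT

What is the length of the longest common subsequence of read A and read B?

One common subsequence of length 8: G [3,1] → A [4,2] → G [6,3] → A [7,4] → C [9,5] → G [11,7] → A [12,8] → G [14,9]. Since dp[15][10] = 8, nothing longer is possible.

8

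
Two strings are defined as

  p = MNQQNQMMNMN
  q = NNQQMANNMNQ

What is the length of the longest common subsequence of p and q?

Let dp[i][j] be the LCS length of the first i characters of p and the first j characters of q. dp[i][j] = dp[i-1][j-1]+1 when the i-th and j-th characters match, else max(dp[i-1][j], dp[i][j-1]).
    ·  N  N  Q  Q  M  A  N  N  M  N  Q
 ·  0  0  0  0  0  0  0  0  0  0  0  0
 M  0  0  0  0  0  1  1  1  1  1  1  1
 N  0  1  1  1  1  1  1  2  2  2  2  2
 Q  0  1  1  2  2  2  2  2  2  2  2  3
 Q  0  1  1  2  3  3  3  3  3  3  3  3
 N  0  1  2  2  3  3  3  4  4  4  4  4
 Q  0  1  2  3  3  3  3  4  4  4  4  5
 M  0  1  2  3  3  4  4  4  4  5  5  5
 M  0  1  2  3  3  4  4  4  4  5  5  5
 N  0  1  2  3  3  4  4  5  5  5  6  6
 M  0  1  2  3  3  4  4  5  5  6  6  6
 N  0  1  2  3  3  4  4  5  6  6  7  7
dp[11][11] = 7. One LCS (by backtracking along matches): NQQNNMN.

7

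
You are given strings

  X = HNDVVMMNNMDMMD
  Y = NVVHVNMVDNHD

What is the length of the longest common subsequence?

One common subsequence of length 7: N [2,1], V [4,3], V [5,5], N [9,6], M [10,7], D [11,9], D [14,12], and the DP table's final entry dp[14][12] is also 7, so no common subsequence is longer.

7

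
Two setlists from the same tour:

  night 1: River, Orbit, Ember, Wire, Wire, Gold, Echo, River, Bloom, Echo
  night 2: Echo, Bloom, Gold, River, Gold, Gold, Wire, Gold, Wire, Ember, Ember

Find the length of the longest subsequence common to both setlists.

3

One common subsequence of length 3: River (night 1 #1, night 2 #4) → Wire (night 1 #4, night 2 #7) → Wire (night 1 #5, night 2 #9), and the DP table's final entry dp[10][11] is also 3, so no common subsequence is longer.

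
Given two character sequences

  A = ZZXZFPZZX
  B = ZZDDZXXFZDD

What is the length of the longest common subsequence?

Let dp[i][j] be the LCS length of the first i characters of A and the first j characters of B. dp[i][j] = dp[i-1][j-1]+1 when the i-th and j-th characters match, else max(dp[i-1][j], dp[i][j-1]).
    ·  Z  Z  D  D  Z  X  X  F  Z  D  D
 ·  0  0  0  0  0  0  0  0  0  0  0  0
 Z  0  1  1  1  1  1  1  1  1  1  1  1
 Z  0  1  2  2  2  2  2  2  2  2  2  2
 X  0  1  2  2  2  2  3  3  3  3  3  3
 Z  0  1  2  2  2  3  3  3  3  4  4  4
 F  0  1  2  2  2  3  3  3  4  4  4  4
 P  0  1  2  2  2  3  3  3  4  4  4  4
 Z  0  1  2  2  2  3  3  3  4  5  5  5
 Z  0  1  2  2  2  3  3  3  4  5  5  5
 X  0  1  2  2  2  3  4  4  4  5  5  5
dp[9][11] = 5. One LCS (by backtracking along matches): ZZXFZ.

5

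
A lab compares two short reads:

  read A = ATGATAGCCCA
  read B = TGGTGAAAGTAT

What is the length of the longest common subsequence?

6

Let dp[i][j] be the LCS length of the first i bases of read A and the first j bases of read B. dp[i][j] = dp[i-1][j-1]+1 when the i-th and j-th bases match, else max(dp[i-1][j], dp[i][j-1]).
    ·  T  G  G  T  G  A  A  A  G  T  A  T
 ·  0  0  0  0  0  0  0  0  0  0  0  0  0
 A  0  0  0  0  0  0  1  1  1  1  1  1  1
 T  0  1  1  1  1  1  1  1  1  1  2  2  2
 G  0  1  2  2  2  2  2  2  2  2  2  2  2
 A  0  1  2  2  2  2  3  3  3  3  3  3  3
 T  0  1  2  2  3  3  3  3  3  3  4  4  4
 A  0  1  2  2  3  3  4  4  4  4  4  5  5
 G  0  1  2  3  3  4  4  4  4  5  5  5  5
 C  0  1  2  3  3  4  4  4  4  5  5  5  5
 C  0  1  2  3  3  4  4  4  4  5  5  5  5
 C  0  1  2  3  3  4  4  4  4  5  5  5  5
 A  0  1  2  3  3  4  5  5  5  5  5  6  6
dp[11][12] = 6. One LCS (by backtracking along matches): TGAAGA.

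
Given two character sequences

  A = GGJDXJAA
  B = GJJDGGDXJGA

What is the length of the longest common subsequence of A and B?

Let dp[i][j] be the LCS length of the first i characters of A and the first j characters of B. dp[i][j] = dp[i-1][j-1]+1 when the i-th and j-th characters match, else max(dp[i-1][j], dp[i][j-1]).
    ·  G  J  J  D  G  G  D  X  J  G  A
 ·  0  0  0  0  0  0  0  0  0  0  0  0
 G  0  1  1  1  1  1  1  1  1  1  1  1
 G  0  1  1  1  1  2  2  2  2  2  2  2
 J  0  1  2  2  2  2  2  2  2  3  3  3
 D  0  1  2  2  3  3  3  3  3  3  3  3
 X  0  1  2  2  3  3  3  3  4  4  4  4
 J  0  1  2  3  3  3  3  3  4  5  5  5
 A  0  1  2  3  3  3  3  3  4  5  5  6
 A  0  1  2  3  3  3  3  3  4  5  5  6
dp[8][11] = 6. One LCS (by backtracking along matches): GGDXJA.

6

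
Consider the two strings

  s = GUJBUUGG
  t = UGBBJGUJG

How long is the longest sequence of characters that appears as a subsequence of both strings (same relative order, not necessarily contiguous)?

Pick G at s[1]=t[6]; then U at s[2]=t[7]; then J at s[3]=t[8]; then G at s[8]=t[9]; all 4 characters appear in both, in order. The LCS DP gives dp[8][9] = 4, so this is optimal.

4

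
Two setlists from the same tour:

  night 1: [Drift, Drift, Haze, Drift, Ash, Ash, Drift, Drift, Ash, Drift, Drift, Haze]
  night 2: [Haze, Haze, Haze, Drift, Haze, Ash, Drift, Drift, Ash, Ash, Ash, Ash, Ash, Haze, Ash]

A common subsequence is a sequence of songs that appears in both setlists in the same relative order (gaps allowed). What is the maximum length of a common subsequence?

Match Drift (night 1 #1, night 2 #4), then Drift (night 1 #2, night 2 #7), then Drift (night 1 #4, night 2 #8), then Ash (night 1 #5, night 2 #11), then Ash (night 1 #6, night 2 #12), then Ash (night 1 #9, night 2 #13), then Haze (night 1 #12, night 2 #14) — 7 songs in the same relative order in both. The LCS DP gives dp[12][15] = 7, so this is optimal.

7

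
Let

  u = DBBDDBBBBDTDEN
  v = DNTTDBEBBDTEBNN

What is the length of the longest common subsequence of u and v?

9

One common subsequence of length 9: D (u #1, v #1), D (u #5, v #5), B (u #6, v #6), B (u #8, v #8), B (u #9, v #9), D (u #10, v #10), T (u #11, v #11), E (u #13, v #12), N (u #14, v #15), and the DP table's final entry dp[14][15] is also 9, so no common subsequence is longer.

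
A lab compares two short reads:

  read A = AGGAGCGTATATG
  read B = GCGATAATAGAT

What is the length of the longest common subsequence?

Match G at read A[2]=read B[1]; then G at read A[3]=read B[3]; then A at read A[4]=read B[4]; then T at read A[8]=read B[5]; then A at read A[9]=read B[7]; then T at read A[10]=read B[8]; then A at read A[11]=read B[11]; then T at read A[12]=read B[12] — 8 bases in the same relative order in both. dp[13][12] = 8 confirms this is the maximum.

8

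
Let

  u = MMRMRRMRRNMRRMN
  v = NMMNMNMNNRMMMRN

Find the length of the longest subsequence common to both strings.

8

One common subsequence of length 8: M (u #1, v #5); then M (u #2, v #7); then R (u #3, v #10); then M (u #4, v #11); then M (u #7, v #12); then M (u #11, v #13); then R (u #13, v #14); then N (u #15, v #15). The LCS DP gives dp[15][15] = 8, so this is optimal.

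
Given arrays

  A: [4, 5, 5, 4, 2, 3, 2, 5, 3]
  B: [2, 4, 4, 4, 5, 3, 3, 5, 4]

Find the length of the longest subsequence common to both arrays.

Let dp[i][j] be the LCS length of the first i values of A and the first j values of B. dp[i][j] = dp[i-1][j-1]+1 when the i-th and j-th values match, else max(dp[i-1][j], dp[i][j-1]).
    ·  2  4  4  4  5  3  3  5  4
 ·  0  0  0  0  0  0  0  0  0  0
 4  0  0  1  1  1  1  1  1  1  1
 5  0  0  1  1  1  2  2  2  2  2
 5  0  0  1  1  1  2  2  2  3  3
 4  0  0  1  2  2  2  2  2  3  4
 2  0  1  1  2  2  2  2  2  3  4
 3  0  1  1  2  2  2  3  3  3  4
 2  0  1  1  2  2  2  3  3  3  4
 5  0  1  1  2  2  3  3  3  4  4
 3  0  1  1  2  2  3  4  4  4  4
dp[9][9] = 4. One LCS (by backtracking along matches): 4, 5, 5, 4.

4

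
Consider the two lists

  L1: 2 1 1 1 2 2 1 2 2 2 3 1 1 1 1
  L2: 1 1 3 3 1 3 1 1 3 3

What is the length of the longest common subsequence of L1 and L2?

6

Pick 1 at L1[2]=L2[1]; then 1 at L1[3]=L2[2]; then 1 at L1[7]=L2[5]; then 3 at L1[11]=L2[6]; then 1 at L1[12]=L2[7]; then 1 at L1[13]=L2[8]; all 6 values appear in both, in order. dp[15][10] = 6 confirms this is the maximum.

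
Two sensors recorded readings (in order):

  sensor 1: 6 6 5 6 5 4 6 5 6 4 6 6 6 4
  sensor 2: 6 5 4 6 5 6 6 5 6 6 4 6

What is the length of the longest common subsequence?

10

Taking 6 (sensor 1 #4, sensor 2 #1), 5 (sensor 1 #5, sensor 2 #2), 4 (sensor 1 #6, sensor 2 #3), 6 (sensor 1 #7, sensor 2 #4), 5 (sensor 1 #8, sensor 2 #5), 6 (sensor 1 #9, sensor 2 #6), 6 (sensor 1 #11, sensor 2 #7), 6 (sensor 1 #12, sensor 2 #9), 6 (sensor 1 #13, sensor 2 #10), 4 (sensor 1 #14, sensor 2 #11) gives a common subsequence of length 10, and the DP table's final entry dp[14][12] is also 10, so no common subsequence is longer.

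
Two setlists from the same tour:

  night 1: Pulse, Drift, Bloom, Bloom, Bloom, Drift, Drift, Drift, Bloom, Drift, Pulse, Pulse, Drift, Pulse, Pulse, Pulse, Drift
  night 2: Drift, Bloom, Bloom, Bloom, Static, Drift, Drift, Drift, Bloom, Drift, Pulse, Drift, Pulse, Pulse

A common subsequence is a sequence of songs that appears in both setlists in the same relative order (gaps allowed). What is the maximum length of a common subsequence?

Taking Drift (night 1 #2, night 2 #1) → Bloom (night 1 #3, night 2 #2) → Bloom (night 1 #4, night 2 #3) → Bloom (night 1 #5, night 2 #4) → Drift (night 1 #6, night 2 #6) → Drift (night 1 #7, night 2 #7) → Drift (night 1 #8, night 2 #8) → Bloom (night 1 #9, night 2 #9) → Drift (night 1 #10, night 2 #10) → Pulse (night 1 #12, night 2 #11) → Drift (night 1 #13, night 2 #12) → Pulse (night 1 #15, night 2 #13) → Pulse (night 1 #16, night 2 #14) gives a common subsequence of length 13, and the DP table's final entry dp[17][14] is also 13, so no common subsequence is longer.

13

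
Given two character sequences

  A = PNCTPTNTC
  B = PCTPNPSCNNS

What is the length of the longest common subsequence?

6

Taking P at A[1]=B[1] → C at A[3]=B[2] → T at A[4]=B[3] → P at A[5]=B[4] → N at A[7]=B[5] → C at A[9]=B[8] gives a common subsequence of length 6. Since dp[9][11] = 6, nothing longer is possible.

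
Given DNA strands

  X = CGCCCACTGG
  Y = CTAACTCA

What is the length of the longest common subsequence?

Taking C (X #1, Y #1) → C (X #3, Y #5) → C (X #5, Y #7) → A (X #6, Y #8) gives a common subsequence of length 4, and the DP table's final entry dp[10][8] is also 4, so no common subsequence is longer.

4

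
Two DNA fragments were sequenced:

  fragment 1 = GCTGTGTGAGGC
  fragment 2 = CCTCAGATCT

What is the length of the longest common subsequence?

5

Pick C (fragment 1 #2, fragment 2 #2), then T (fragment 1 #3, fragment 2 #3), then G (fragment 1 #4, fragment 2 #6), then T (fragment 1 #5, fragment 2 #8), then T (fragment 1 #7, fragment 2 #10); all 5 bases appear in both, in order. The LCS DP gives dp[12][10] = 5, so this is optimal.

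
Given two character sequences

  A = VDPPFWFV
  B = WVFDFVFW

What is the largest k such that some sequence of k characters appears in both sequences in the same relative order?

Let dp[i][j] be the LCS length of the first i characters of A and the first j characters of B. dp[i][j] = dp[i-1][j-1]+1 when the i-th and j-th characters match, else max(dp[i-1][j], dp[i][j-1]).
    ·  W  V  F  D  F  V  F  W
 ·  0  0  0  0  0  0  0  0  0
 V  0  0  1  1  1  1  1  1  1
 D  0  0  1  1  2  2  2  2  2
 P  0  0  1  1  2  2  2  2  2
 P  0  0  1  1  2  2  2  2  2
 F  0  0  1  2  2  3  3  3  3
 W  0  1  1  2  2  3  3  3  4
 F  0  1  1  2  2  3  3  4  4
 V  0  1  2  2  2  3  4  4  4
dp[8][8] = 4. One LCS (by backtracking along matches): VDFW.

4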